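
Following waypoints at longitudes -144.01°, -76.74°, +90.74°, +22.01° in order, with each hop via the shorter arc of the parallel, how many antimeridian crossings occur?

Leg 1: -144.01° → -76.74°, shortest Δλ = 67.27° (east) — does not cross 180°.
Leg 2: -76.74° → +90.74°, shortest Δλ = 167.48° (east) — does not cross 180°.
Leg 3: +90.74° → +22.01°, shortest Δλ = -68.73° (west) — does not cross 180°.
Total crossings: 0.

0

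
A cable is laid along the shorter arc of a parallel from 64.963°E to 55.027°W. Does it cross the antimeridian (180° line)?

No

Signed shortest Δλ = ((-55.027 − 64.963 + 180) mod 360) − 180 = -119.99°.
Going west by 119.99° from +64.963° reaches -55.027° without touching 180°.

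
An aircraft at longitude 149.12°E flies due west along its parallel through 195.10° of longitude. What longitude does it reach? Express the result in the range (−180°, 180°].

Start at +149.12°; shift −195.10° → -45.98°.
-45.98° already lies in (−180°, 180°].

45.98°W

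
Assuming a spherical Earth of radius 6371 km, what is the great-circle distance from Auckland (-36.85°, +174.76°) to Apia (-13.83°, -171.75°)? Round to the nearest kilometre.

2889 km

Δλ = -171.75 − 174.76 = -346.51°; wrapped into (−180°, 180°]: 13.49°.
Δφ = -13.83 − -36.85 = 23.02°.
a = sin²(Δφ/2) + cos φ₁ · cos φ₂ · sin²(Δλ/2) = 0.050534.
c = 2·atan2(√a, √(1−a)) = 0.45347 rad → d = 6371·c ≈ 2889.07 km.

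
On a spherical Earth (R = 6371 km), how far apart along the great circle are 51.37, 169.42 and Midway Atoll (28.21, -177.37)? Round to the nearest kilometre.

Δλ = -177.37 − 169.42 = -346.79°; wrapped into (−180°, 180°]: 13.21°.
Δφ = 28.21 − 51.37 = -23.16°.
a = sin²(Δφ/2) + cos φ₁ · cos φ₂ · sin²(Δλ/2) = 0.047573.
c = 2·atan2(√a, √(1−a)) = 0.43976 rad → d = 6371·c ≈ 2801.72 km.

2802 km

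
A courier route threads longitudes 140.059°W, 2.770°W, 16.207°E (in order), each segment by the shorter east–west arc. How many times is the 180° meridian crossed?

0

Leg 1: -140.059° → -2.770°, shortest Δλ = 137.289° (east) — does not cross 180°.
Leg 2: -2.770° → +16.207°, shortest Δλ = 18.977° (east) — does not cross 180°.
Total crossings: 0.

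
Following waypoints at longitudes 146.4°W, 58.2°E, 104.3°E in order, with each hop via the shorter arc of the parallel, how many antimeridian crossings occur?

Leg 1: -146.4° → +58.2°, shortest Δλ = -155.4° (west) — crosses 180°.
Leg 2: +58.2° → +104.3°, shortest Δλ = 46.1° (east) — does not cross 180°.
Total crossings: 1.

1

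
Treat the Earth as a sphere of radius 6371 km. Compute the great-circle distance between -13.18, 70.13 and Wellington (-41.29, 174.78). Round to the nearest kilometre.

10228 km

Δλ = 174.78 − 70.13 = 104.65°.
Δφ = -41.29 − -13.18 = -28.11°.
a = sin²(Δφ/2) + cos φ₁ · cos φ₂ · sin²(Δλ/2) = 0.517285.
c = 2·atan2(√a, √(1−a)) = 1.60537 rad → d = 6371·c ≈ 10227.84 km.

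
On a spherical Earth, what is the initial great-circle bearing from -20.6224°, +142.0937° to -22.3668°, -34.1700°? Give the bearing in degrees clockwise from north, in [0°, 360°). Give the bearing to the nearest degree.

185°

Δλ = -34.1700 − 142.0937 = -176.2637°.
θ = atan2( sin Δλ · cos φ₂ , cos φ₁ · sin φ₂ − sin φ₁ · cos φ₂ · cos Δλ )
  = atan2(-0.06026, -0.68117) = -174.944° → normalised to [0°, 360°): 185.056°.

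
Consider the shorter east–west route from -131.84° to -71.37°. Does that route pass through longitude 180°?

No

Signed shortest Δλ = ((-71.37 − -131.84 + 180) mod 360) − 180 = 60.47°.
Going east by 60.47° from -131.84° reaches -71.37° without touching 180°.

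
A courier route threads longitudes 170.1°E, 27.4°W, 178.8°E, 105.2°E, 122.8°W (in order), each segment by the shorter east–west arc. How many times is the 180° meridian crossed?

Leg 1: +170.1° → -27.4°, shortest Δλ = 162.5° (east) — crosses 180°.
Leg 2: -27.4° → +178.8°, shortest Δλ = -153.8° (west) — crosses 180°.
Leg 3: +178.8° → +105.2°, shortest Δλ = -73.6° (west) — does not cross 180°.
Leg 4: +105.2° → -122.8°, shortest Δλ = 132.0° (east) — crosses 180°.
Total crossings: 3.

3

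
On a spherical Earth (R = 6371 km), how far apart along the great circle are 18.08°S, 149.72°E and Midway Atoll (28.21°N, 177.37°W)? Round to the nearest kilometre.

6247 km

Δλ = -177.37 − 149.72 = -327.09°; wrapped into (−180°, 180°]: 32.91°.
Δφ = 28.21 − -18.08 = 46.29°.
a = sin²(Δφ/2) + cos φ₁ · cos φ₂ · sin²(Δλ/2) = 0.221711.
c = 2·atan2(√a, √(1−a)) = 0.98054 rad → d = 6371·c ≈ 6247.00 km.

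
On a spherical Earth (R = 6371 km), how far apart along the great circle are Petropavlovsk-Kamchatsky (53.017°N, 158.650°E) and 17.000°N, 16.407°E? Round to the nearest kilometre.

11429 km

Δλ = 16.407 − 158.650 = -142.243°.
Δφ = 17.000 − 53.017 = -36.017°.
a = sin²(Δφ/2) + cos φ₁ · cos φ₂ · sin²(Δλ/2) = 0.610642.
c = 2·atan2(√a, √(1−a)) = 1.79393 rad → d = 6371·c ≈ 11429.11 km.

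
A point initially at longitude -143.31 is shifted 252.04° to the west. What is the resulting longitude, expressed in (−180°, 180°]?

-35.35°

Start at -143.31°; shift −252.04° → -395.35°.
-395.35° lies outside (−180°, 180°]; add 360° → -35.35°.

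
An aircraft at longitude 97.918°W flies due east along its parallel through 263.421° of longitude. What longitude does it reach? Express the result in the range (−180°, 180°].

Start at -97.918°; shift +263.421° → +165.503°.
+165.503° already lies in (−180°, 180°].

165.503°E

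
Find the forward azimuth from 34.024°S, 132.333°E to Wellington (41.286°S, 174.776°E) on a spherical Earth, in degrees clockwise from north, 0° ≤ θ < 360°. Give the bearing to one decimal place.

115.0°

Δλ = 174.776 − 132.333 = 42.443°.
θ = atan2( sin Δλ · cos φ₂ , cos φ₁ · sin φ₂ − sin φ₁ · cos φ₂ · cos Δλ )
  = atan2(0.50710, -0.23659) = 115.011° → normalised to [0°, 360°): 115.011°.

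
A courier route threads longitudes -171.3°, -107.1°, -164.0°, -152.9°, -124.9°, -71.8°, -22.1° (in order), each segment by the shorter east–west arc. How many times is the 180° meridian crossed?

0

Leg 1: -171.3° → -107.1°, shortest Δλ = 64.2° (east) — does not cross 180°.
Leg 2: -107.1° → -164.0°, shortest Δλ = -56.9° (west) — does not cross 180°.
Leg 3: -164.0° → -152.9°, shortest Δλ = 11.1° (east) — does not cross 180°.
Leg 4: -152.9° → -124.9°, shortest Δλ = 28.0° (east) — does not cross 180°.
Leg 5: -124.9° → -71.8°, shortest Δλ = 53.1° (east) — does not cross 180°.
Leg 6: -71.8° → -22.1°, shortest Δλ = 49.7° (east) — does not cross 180°.
Total crossings: 0.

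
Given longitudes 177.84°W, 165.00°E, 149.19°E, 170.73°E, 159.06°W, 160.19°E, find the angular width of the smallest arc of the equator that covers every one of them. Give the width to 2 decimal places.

Sort the longitudes: -177.84°, -159.06°, +149.19°, +160.19°, +165.00°, +170.73°.
Eastward gaps between consecutive values (wrapping around): 18.78°, 308.25°, 11.00°, 4.81°, 5.73°, 11.43°.
Largest gap = 308.25° ⇒ minimal covering band is its complement: 360° − 308.25° = 51.75°.
Band runs from +149.19° eastward to -159.06°, crossing the antimeridian.

51.75°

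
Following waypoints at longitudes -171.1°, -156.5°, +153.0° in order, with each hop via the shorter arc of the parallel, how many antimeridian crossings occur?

1

Leg 1: -171.1° → -156.5°, shortest Δλ = 14.6° (east) — does not cross 180°.
Leg 2: -156.5° → +153.0°, shortest Δλ = -50.5° (west) — crosses 180°.
Total crossings: 1.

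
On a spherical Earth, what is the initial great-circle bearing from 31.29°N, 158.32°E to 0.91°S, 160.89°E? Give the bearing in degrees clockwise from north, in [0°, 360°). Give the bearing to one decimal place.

Δλ = 160.89 − 158.32 = 2.57°.
θ = atan2( sin Δλ · cos φ₂ , cos φ₁ · sin φ₂ − sin φ₁ · cos φ₂ · cos Δλ )
  = atan2(0.04483, -0.53235) = 175.186° → normalised to [0°, 360°): 175.186°.

175.2°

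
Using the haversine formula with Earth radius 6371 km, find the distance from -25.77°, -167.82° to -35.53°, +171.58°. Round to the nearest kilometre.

2243 km

Δλ = 171.58 − -167.82 = 339.40°; wrapped into (−180°, 180°]: -20.60°.
Δφ = -35.53 − -25.77 = -9.76°.
a = sin²(Δφ/2) + cos φ₁ · cos φ₂ · sin²(Δλ/2) = 0.030667.
c = 2·atan2(√a, √(1−a)) = 0.35205 rad → d = 6371·c ≈ 2242.94 km.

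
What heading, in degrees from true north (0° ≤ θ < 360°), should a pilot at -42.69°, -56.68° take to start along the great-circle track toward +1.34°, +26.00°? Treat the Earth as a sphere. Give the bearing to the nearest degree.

Δλ = 26.00 − -56.68 = 82.68°.
θ = atan2( sin Δλ · cos φ₂ , cos φ₁ · sin φ₂ − sin φ₁ · cos φ₂ · cos Δλ )
  = atan2(0.99158, 0.10355) = 84.038° → normalised to [0°, 360°): 84.038°.

84°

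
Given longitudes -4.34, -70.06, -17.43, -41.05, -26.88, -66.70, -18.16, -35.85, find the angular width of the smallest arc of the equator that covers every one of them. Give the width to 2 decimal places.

65.72°

Sort the longitudes: -70.06°, -66.70°, -41.05°, -35.85°, -26.88°, -18.16°, -17.43°, -4.34°.
Eastward gaps between consecutive values (wrapping around): 3.36°, 25.65°, 5.20°, 8.97°, 8.72°, 0.73°, 13.09°, 294.28°.
Largest gap = 294.28° ⇒ minimal covering band is its complement: 360° − 294.28° = 65.72°.
Band runs from -70.06° eastward to -4.34°.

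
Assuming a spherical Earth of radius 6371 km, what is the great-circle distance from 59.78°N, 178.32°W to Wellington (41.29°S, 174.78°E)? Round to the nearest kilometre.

Δλ = 174.78 − -178.32 = 353.10°; wrapped into (−180°, 180°]: -6.90°.
Δφ = -41.29 − 59.78 = -101.07°.
a = sin²(Δφ/2) + cos φ₁ · cos φ₂ · sin²(Δλ/2) = 0.597374.
c = 2·atan2(√a, √(1−a)) = 1.76680 rad → d = 6371·c ≈ 11256.26 km.

11256 km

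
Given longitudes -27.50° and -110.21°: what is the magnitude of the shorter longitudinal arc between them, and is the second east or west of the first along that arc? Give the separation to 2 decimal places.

Raw difference: -110.21 − -27.50 = -82.71°.
Normalise into (−180°, 180°]: -82.71° stays -82.71°.
Negative ⇒ the second point lies to the west; separation 82.71°.

82.71° west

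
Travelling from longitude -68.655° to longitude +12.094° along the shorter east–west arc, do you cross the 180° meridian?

Signed shortest Δλ = ((12.094 − -68.655 + 180) mod 360) − 180 = 80.749°.
Going east by 80.749° from -68.655° reaches +12.094° without touching 180°.

No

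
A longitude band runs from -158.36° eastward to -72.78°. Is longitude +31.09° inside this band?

Band width going east from -158.36° to -72.78°: ((-72.78 − -158.36) mod 360) = 85.58°.
Offset of +31.09° east of the west edge: ((31.09 − -158.36) mod 360) = 189.45°.
189.45° > 85.58° ⇒ outside.

No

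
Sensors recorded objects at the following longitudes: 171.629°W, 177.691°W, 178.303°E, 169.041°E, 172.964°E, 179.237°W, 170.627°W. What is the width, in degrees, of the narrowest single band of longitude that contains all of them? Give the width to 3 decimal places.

20.332°

Sort the longitudes: -179.237°, -177.691°, -171.629°, -170.627°, +169.041°, +172.964°, +178.303°.
Eastward gaps between consecutive values (wrapping around): 1.546°, 6.062°, 1.002°, 339.668°, 3.923°, 5.339°, 2.460°.
Largest gap = 339.668° ⇒ minimal covering band is its complement: 360° − 339.668° = 20.332°.
Band runs from +169.041° eastward to -170.627°, crossing the antimeridian.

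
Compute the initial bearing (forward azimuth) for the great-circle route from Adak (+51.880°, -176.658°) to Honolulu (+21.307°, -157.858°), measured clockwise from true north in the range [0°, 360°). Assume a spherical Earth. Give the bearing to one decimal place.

Δλ = -157.858 − -176.658 = 18.800°.
θ = atan2( sin Δλ · cos φ₂ , cos φ₁ · sin φ₂ − sin φ₁ · cos φ₂ · cos Δλ )
  = atan2(0.30024, -0.46953) = 147.404° → normalised to [0°, 360°): 147.404°.

147.4°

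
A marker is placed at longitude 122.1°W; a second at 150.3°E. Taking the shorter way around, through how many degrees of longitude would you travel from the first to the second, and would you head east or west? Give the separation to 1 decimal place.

Raw difference: 150.3 − -122.1 = 272.4°.
Normalise into (−180°, 180°]: 272.4° − 360° = -87.6°.
Negative ⇒ the second point lies to the west; separation 87.6°.

87.6° west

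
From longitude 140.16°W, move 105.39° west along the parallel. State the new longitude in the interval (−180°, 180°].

Start at -140.16°; shift −105.39° → -245.55°.
-245.55° lies outside (−180°, 180°]; add 360° → +114.45°.

114.45°E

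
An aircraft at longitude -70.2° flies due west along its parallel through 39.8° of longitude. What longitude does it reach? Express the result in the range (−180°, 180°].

Start at -70.2°; shift −39.8° → -110.0°.
-110.0° already lies in (−180°, 180°].

-110.0°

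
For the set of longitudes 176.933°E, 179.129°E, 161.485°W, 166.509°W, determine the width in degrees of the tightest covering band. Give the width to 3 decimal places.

Sort the longitudes: -166.509°, -161.485°, +176.933°, +179.129°.
Eastward gaps between consecutive values (wrapping around): 5.024°, 338.418°, 2.196°, 14.362°.
Largest gap = 338.418° ⇒ minimal covering band is its complement: 360° − 338.418° = 21.582°.
Band runs from +176.933° eastward to -161.485°, crossing the antimeridian.

21.582°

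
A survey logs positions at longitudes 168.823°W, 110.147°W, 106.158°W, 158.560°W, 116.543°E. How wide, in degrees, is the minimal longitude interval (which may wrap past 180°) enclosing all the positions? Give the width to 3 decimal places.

Sort the longitudes: -168.823°, -158.560°, -110.147°, -106.158°, +116.543°.
Eastward gaps between consecutive values (wrapping around): 10.263°, 48.413°, 3.989°, 222.701°, 74.634°.
Largest gap = 222.701° ⇒ minimal covering band is its complement: 360° − 222.701° = 137.299°.
Band runs from +116.543° eastward to -106.158°, crossing the antimeridian.

137.299°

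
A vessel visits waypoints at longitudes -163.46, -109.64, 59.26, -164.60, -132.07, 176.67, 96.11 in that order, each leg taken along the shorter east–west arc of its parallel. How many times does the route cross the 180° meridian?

Leg 1: -163.46° → -109.64°, shortest Δλ = 53.82° (east) — does not cross 180°.
Leg 2: -109.64° → +59.26°, shortest Δλ = 168.9° (east) — does not cross 180°.
Leg 3: +59.26° → -164.60°, shortest Δλ = 136.14° (east) — crosses 180°.
Leg 4: -164.60° → -132.07°, shortest Δλ = 32.53° (east) — does not cross 180°.
Leg 5: -132.07° → +176.67°, shortest Δλ = -51.26° (west) — crosses 180°.
Leg 6: +176.67° → +96.11°, shortest Δλ = -80.56° (west) — does not cross 180°.
Total crossings: 2.

2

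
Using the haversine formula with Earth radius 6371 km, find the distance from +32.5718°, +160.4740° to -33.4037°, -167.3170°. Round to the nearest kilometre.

8074 km

Δλ = -167.3170 − 160.4740 = -327.7910°; wrapped into (−180°, 180°]: 32.2090°.
Δφ = -33.4037 − 32.5718 = -65.9755°.
a = sin²(Δφ/2) + cos φ₁ · cos φ₂ · sin²(Δλ/2) = 0.350568.
c = 2·atan2(√a, √(1−a)) = 1.26729 rad → d = 6371·c ≈ 8073.93 km.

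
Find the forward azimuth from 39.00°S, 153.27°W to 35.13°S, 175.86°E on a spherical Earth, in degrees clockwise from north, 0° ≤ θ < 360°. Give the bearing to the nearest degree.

Δλ = 175.86 − -153.27 = 329.13°; wrapped into (−180°, 180°]: -30.87°.
θ = atan2( sin Δλ · cos φ₂ , cos φ₁ · sin φ₂ − sin φ₁ · cos φ₂ · cos Δλ )
  = atan2(-0.41963, -0.00542) = -90.740° → normalised to [0°, 360°): 269.260°.

269°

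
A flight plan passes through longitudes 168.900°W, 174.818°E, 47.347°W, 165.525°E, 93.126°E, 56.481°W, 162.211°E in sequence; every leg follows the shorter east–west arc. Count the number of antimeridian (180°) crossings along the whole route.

4

Leg 1: -168.900° → +174.818°, shortest Δλ = -16.282° (west) — crosses 180°.
Leg 2: +174.818° → -47.347°, shortest Δλ = 137.835° (east) — crosses 180°.
Leg 3: -47.347° → +165.525°, shortest Δλ = -147.128° (west) — crosses 180°.
Leg 4: +165.525° → +93.126°, shortest Δλ = -72.399° (west) — does not cross 180°.
Leg 5: +93.126° → -56.481°, shortest Δλ = -149.607° (west) — does not cross 180°.
Leg 6: -56.481° → +162.211°, shortest Δλ = -141.308° (west) — crosses 180°.
Total crossings: 4.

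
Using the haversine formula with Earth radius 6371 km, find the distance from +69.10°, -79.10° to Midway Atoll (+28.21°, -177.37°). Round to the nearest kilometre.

Δλ = -177.37 − -79.10 = -98.27°.
Δφ = 28.21 − 69.10 = -40.89°.
a = sin²(Δφ/2) + cos φ₁ · cos φ₂ · sin²(Δλ/2) = 0.301807.
c = 2·atan2(√a, √(1−a)) = 1.16322 rad → d = 6371·c ≈ 7410.88 km.

7411 km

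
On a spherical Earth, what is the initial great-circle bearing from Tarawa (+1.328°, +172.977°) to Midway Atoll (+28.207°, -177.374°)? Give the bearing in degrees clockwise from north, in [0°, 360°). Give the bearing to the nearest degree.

18°

Δλ = -177.374 − 172.977 = -350.351°; wrapped into (−180°, 180°]: 9.649°.
θ = atan2( sin Δλ · cos φ₂ , cos φ₁ · sin φ₂ − sin φ₁ · cos φ₂ · cos Δλ )
  = atan2(0.14771, 0.45240) = 18.082° → normalised to [0°, 360°): 18.082°.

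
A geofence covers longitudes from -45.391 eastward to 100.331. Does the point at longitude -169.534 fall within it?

No

Band width going east from -45.391° to +100.331°: ((100.331 − -45.391) mod 360) = 145.722°.
Offset of -169.534° east of the west edge: ((-169.534 − -45.391) mod 360) = 235.857°.
235.857° > 145.722° ⇒ outside.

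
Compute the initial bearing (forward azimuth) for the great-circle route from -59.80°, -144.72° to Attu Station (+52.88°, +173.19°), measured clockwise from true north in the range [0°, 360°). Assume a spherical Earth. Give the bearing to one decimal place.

332.8°

Δλ = 173.19 − -144.72 = 317.91°; wrapped into (−180°, 180°]: -42.09°.
θ = atan2( sin Δλ · cos φ₂ , cos φ₁ · sin φ₂ − sin φ₁ · cos φ₂ · cos Δλ )
  = atan2(-0.40452, 0.78815) = -27.169° → normalised to [0°, 360°): 332.831°.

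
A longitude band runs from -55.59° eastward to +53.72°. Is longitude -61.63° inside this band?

No

Band width going east from -55.59° to +53.72°: ((53.72 − -55.59) mod 360) = 109.31°.
Offset of -61.63° east of the west edge: ((-61.63 − -55.59) mod 360) = 353.96°.
353.96° > 109.31° ⇒ outside.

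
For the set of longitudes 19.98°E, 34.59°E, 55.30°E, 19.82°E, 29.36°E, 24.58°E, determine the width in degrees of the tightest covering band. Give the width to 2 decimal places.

Sort the longitudes: +19.82°, +19.98°, +24.58°, +29.36°, +34.59°, +55.30°.
Eastward gaps between consecutive values (wrapping around): 0.16°, 4.60°, 4.78°, 5.23°, 20.71°, 324.52°.
Largest gap = 324.52° ⇒ minimal covering band is its complement: 360° − 324.52° = 35.48°.
Band runs from +19.82° eastward to +55.30°.

35.48°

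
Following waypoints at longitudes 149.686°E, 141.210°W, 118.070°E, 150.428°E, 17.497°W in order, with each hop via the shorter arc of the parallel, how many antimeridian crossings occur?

Leg 1: +149.686° → -141.210°, shortest Δλ = 69.104° (east) — crosses 180°.
Leg 2: -141.210° → +118.070°, shortest Δλ = -100.72° (west) — crosses 180°.
Leg 3: +118.070° → +150.428°, shortest Δλ = 32.358° (east) — does not cross 180°.
Leg 4: +150.428° → -17.497°, shortest Δλ = -167.925° (west) — does not cross 180°.
Total crossings: 2.

2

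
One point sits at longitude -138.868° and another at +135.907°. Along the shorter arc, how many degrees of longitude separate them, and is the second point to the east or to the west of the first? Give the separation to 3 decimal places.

Raw difference: 135.907 − -138.868 = 274.775°.
Normalise into (−180°, 180°]: 274.775° − 360° = -85.225°.
Negative ⇒ the second point lies to the west; separation 85.225°.

85.225° west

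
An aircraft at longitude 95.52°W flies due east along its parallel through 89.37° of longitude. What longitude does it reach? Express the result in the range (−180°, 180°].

Start at -95.52°; shift +89.37° → -6.15°.
-6.15° already lies in (−180°, 180°].

6.15°W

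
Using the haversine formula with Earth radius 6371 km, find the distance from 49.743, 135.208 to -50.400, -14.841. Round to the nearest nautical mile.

9660 nmi

Δλ = -14.841 − 135.208 = -150.049°.
Δφ = -50.400 − 49.743 = -100.143°.
a = sin²(Δφ/2) + cos φ₁ · cos φ₂ · sin²(Δλ/2) = 0.972462.
c = 2·atan2(√a, √(1−a)) = 2.80816 rad → d = 6371·c ≈ 17890.78 km ≈ 9660.25 nmi.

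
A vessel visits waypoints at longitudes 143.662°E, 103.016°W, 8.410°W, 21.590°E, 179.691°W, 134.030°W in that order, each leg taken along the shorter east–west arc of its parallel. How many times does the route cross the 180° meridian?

Leg 1: +143.662° → -103.016°, shortest Δλ = 113.322° (east) — crosses 180°.
Leg 2: -103.016° → -8.410°, shortest Δλ = 94.606° (east) — does not cross 180°.
Leg 3: -8.410° → +21.590°, shortest Δλ = 30.0° (east) — does not cross 180°.
Leg 4: +21.590° → -179.691°, shortest Δλ = 158.719° (east) — crosses 180°.
Leg 5: -179.691° → -134.030°, shortest Δλ = 45.661° (east) — does not cross 180°.
Total crossings: 2.

2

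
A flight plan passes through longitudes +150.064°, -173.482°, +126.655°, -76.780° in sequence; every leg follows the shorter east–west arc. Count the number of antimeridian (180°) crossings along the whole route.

Leg 1: +150.064° → -173.482°, shortest Δλ = 36.454° (east) — crosses 180°.
Leg 2: -173.482° → +126.655°, shortest Δλ = -59.863° (west) — crosses 180°.
Leg 3: +126.655° → -76.780°, shortest Δλ = 156.565° (east) — crosses 180°.
Total crossings: 3.

3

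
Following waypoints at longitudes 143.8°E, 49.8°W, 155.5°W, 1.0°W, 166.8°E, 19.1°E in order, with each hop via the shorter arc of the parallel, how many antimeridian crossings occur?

1

Leg 1: +143.8° → -49.8°, shortest Δλ = 166.4° (east) — crosses 180°.
Leg 2: -49.8° → -155.5°, shortest Δλ = -105.7° (west) — does not cross 180°.
Leg 3: -155.5° → -1.0°, shortest Δλ = 154.5° (east) — does not cross 180°.
Leg 4: -1.0° → +166.8°, shortest Δλ = 167.8° (east) — does not cross 180°.
Leg 5: +166.8° → +19.1°, shortest Δλ = -147.7° (west) — does not cross 180°.
Total crossings: 1.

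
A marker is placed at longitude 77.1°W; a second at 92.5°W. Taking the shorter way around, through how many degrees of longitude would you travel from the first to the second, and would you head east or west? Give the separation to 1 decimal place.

15.4° west

Raw difference: -92.5 − -77.1 = -15.4°.
Normalise into (−180°, 180°]: -15.4° stays -15.4°.
Negative ⇒ the second point lies to the west; separation 15.4°.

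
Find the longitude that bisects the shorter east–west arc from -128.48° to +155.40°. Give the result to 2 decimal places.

Signed shortest Δλ from -128.48° to +155.40° is -76.12°.
Midpoint longitude = -128.48° + (-76.12°)/2 = -128.48° − 38.06° = -166.54°.
(The naïve average (-128.48 + +155.40)/2 = 13.46° is on the wrong side of the globe.)

-166.54°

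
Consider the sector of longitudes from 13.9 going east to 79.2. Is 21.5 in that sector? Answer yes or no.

Band width going east from +13.9° to +79.2°: ((79.2 − 13.9) mod 360) = 65.3°.
Offset of +21.5° east of the west edge: ((21.5 − 13.9) mod 360) = 7.6°.
7.6° ≤ 65.3° ⇒ inside.

Yes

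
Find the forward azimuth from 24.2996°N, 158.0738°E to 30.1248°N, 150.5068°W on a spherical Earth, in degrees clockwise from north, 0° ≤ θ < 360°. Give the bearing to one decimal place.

70.8°

Δλ = -150.5068 − 158.0738 = -308.5806°; wrapped into (−180°, 180°]: 51.4194°.
θ = atan2( sin Δλ · cos φ₂ , cos φ₁ · sin φ₂ − sin φ₁ · cos φ₂ · cos Δλ )
  = atan2(0.67615, 0.23546) = 70.800° → normalised to [0°, 360°): 70.800°.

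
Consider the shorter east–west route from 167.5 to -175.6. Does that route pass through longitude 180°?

Yes

Naïve |-175.6 − 167.5| = 343.1° > 180°, so the shorter arc goes the other way round — across 180°.
Signed shortest Δλ = ((-175.6 − 167.5 + 180) mod 360) − 180 = 16.9°.
Going east by 16.9° from +167.5° passes through 180° before reaching -175.6°.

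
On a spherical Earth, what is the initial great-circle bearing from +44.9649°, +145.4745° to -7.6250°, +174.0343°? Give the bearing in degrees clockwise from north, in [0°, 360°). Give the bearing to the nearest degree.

Δλ = 174.0343 − 145.4745 = 28.5598°.
θ = atan2( sin Δλ · cos φ₂ , cos φ₁ · sin φ₂ − sin φ₁ · cos φ₂ · cos Δλ )
  = atan2(0.47385, -0.70908) = 146.247° → normalised to [0°, 360°): 146.247°.

146°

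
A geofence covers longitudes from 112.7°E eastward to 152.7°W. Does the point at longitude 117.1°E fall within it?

Band width going east from +112.7° to -152.7°: ((-152.7 − 112.7) mod 360) = 94.6°.
Offset of +117.1° east of the west edge: ((117.1 − 112.7) mod 360) = 4.4°.
4.4° ≤ 94.6° ⇒ inside.

Yes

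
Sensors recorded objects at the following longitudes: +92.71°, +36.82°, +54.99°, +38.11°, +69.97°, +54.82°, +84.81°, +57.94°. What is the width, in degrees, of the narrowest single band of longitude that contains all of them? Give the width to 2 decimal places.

Sort the longitudes: +36.82°, +38.11°, +54.82°, +54.99°, +57.94°, +69.97°, +84.81°, +92.71°.
Eastward gaps between consecutive values (wrapping around): 1.29°, 16.71°, 0.17°, 2.95°, 12.03°, 14.84°, 7.90°, 304.11°.
Largest gap = 304.11° ⇒ minimal covering band is its complement: 360° − 304.11° = 55.89°.
Band runs from +36.82° eastward to +92.71°.

55.89°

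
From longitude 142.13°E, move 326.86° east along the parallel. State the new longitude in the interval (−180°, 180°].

Start at +142.13°; shift +326.86° → +468.99°.
+468.99° lies outside (−180°, 180°]; subtract 360° → +108.99°.

108.99°E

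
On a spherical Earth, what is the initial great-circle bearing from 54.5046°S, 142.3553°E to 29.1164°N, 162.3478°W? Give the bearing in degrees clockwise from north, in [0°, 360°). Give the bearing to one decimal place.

46.3°

Δλ = -162.3478 − 142.3553 = -304.7031°; wrapped into (−180°, 180°]: 55.2969°.
θ = atan2( sin Δλ · cos φ₂ , cos φ₁ · sin φ₂ − sin φ₁ · cos φ₂ · cos Δλ )
  = atan2(0.71823, 0.68748) = 46.253° → normalised to [0°, 360°): 46.253°.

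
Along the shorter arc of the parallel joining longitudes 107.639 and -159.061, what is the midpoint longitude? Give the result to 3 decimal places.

+154.289°

Signed shortest Δλ from +107.639° to -159.061° is +93.300°.
Midpoint longitude = +107.639° + (+93.300°)/2 = +107.639° + 46.650° = +154.289°.
(The naïve average (+107.639 + -159.061)/2 = -25.711° is on the wrong side of the globe.)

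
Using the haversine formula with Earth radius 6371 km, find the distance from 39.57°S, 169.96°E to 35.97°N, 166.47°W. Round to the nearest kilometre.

Δλ = -166.47 − 169.96 = -336.43°; wrapped into (−180°, 180°]: 23.57°.
Δφ = 35.97 − -39.57 = 75.54°.
a = sin²(Δφ/2) + cos φ₁ · cos φ₂ · sin²(Δλ/2) = 0.401172.
c = 2·atan2(√a, √(1−a)) = 1.37183 rad → d = 6371·c ≈ 8739.93 km.

8740 km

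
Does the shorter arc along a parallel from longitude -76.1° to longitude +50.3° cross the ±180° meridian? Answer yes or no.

Signed shortest Δλ = ((50.3 − -76.1 + 180) mod 360) − 180 = 126.4°.
Going east by 126.4° from -76.1° reaches +50.3° without touching 180°.

No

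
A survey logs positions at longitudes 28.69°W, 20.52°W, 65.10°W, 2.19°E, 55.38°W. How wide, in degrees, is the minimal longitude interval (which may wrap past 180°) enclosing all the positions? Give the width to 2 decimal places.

Sort the longitudes: -65.10°, -55.38°, -28.69°, -20.52°, +2.19°.
Eastward gaps between consecutive values (wrapping around): 9.72°, 26.69°, 8.17°, 22.71°, 292.71°.
Largest gap = 292.71° ⇒ minimal covering band is its complement: 360° − 292.71° = 67.29°.
Band runs from -65.10° eastward to +2.19°.

67.29°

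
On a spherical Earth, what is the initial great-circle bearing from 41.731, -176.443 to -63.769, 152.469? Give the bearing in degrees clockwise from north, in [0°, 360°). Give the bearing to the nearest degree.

194°

Δλ = 152.469 − -176.443 = 328.912°; wrapped into (−180°, 180°]: -31.088°.
θ = atan2( sin Δλ · cos φ₂ , cos φ₁ · sin φ₂ − sin φ₁ · cos φ₂ · cos Δλ )
  = atan2(-0.22822, -0.92138) = -166.088° → normalised to [0°, 360°): 193.912°.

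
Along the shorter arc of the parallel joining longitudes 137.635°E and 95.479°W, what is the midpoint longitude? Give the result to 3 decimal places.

Signed shortest Δλ from +137.635° to -95.479° is +126.886°.
Midpoint longitude = +137.635° + (+126.886°)/2 = +137.635° + 63.443° = +201.078°.
Normalise into (−180°, 180°]: -158.922°.
(The naïve average (+137.635 + -95.479)/2 = 21.078° is on the wrong side of the globe.)

158.922°W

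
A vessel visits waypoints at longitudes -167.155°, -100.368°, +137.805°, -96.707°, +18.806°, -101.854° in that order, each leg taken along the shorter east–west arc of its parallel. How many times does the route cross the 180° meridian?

2

Leg 1: -167.155° → -100.368°, shortest Δλ = 66.787° (east) — does not cross 180°.
Leg 2: -100.368° → +137.805°, shortest Δλ = -121.827° (west) — crosses 180°.
Leg 3: +137.805° → -96.707°, shortest Δλ = 125.488° (east) — crosses 180°.
Leg 4: -96.707° → +18.806°, shortest Δλ = 115.513° (east) — does not cross 180°.
Leg 5: +18.806° → -101.854°, shortest Δλ = -120.66° (west) — does not cross 180°.
Total crossings: 2.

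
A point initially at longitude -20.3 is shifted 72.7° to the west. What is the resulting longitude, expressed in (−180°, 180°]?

Start at -20.3°; shift −72.7° → -93.0°.
-93.0° already lies in (−180°, 180°].

-93.0°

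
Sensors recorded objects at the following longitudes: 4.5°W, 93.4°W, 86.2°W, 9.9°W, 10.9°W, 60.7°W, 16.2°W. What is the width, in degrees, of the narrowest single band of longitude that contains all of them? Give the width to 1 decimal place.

88.9°

Sort the longitudes: -93.4°, -86.2°, -60.7°, -16.2°, -10.9°, -9.9°, -4.5°.
Eastward gaps between consecutive values (wrapping around): 7.2°, 25.5°, 44.5°, 5.3°, 1.0°, 5.4°, 271.1°.
Largest gap = 271.1° ⇒ minimal covering band is its complement: 360° − 271.1° = 88.9°.
Band runs from -93.4° eastward to -4.5°.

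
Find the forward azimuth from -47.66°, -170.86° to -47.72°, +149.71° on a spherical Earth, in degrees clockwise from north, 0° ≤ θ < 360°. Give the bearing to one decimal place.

Δλ = 149.71 − -170.86 = 320.57°; wrapped into (−180°, 180°]: -39.43°.
θ = atan2( sin Δλ · cos φ₂ , cos φ₁ · sin φ₂ − sin φ₁ · cos φ₂ · cos Δλ )
  = atan2(-0.42729, -0.11423) = -104.967° → normalised to [0°, 360°): 255.033°.

255.0°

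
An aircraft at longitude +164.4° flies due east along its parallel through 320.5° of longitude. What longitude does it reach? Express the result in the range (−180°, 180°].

+124.9°

Start at +164.4°; shift +320.5° → +484.9°.
+484.9° lies outside (−180°, 180°]; subtract 360° → +124.9°.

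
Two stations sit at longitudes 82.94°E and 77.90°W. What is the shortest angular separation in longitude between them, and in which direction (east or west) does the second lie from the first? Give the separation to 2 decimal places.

160.84° west

Raw difference: -77.90 − 82.94 = -160.84°.
Normalise into (−180°, 180°]: -160.84° stays -160.84°.
Negative ⇒ the second point lies to the west; separation 160.84°.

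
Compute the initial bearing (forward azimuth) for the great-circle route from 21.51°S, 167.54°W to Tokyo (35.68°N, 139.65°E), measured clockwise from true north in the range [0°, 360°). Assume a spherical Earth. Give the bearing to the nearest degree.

318°

Δλ = 139.65 − -167.54 = 307.19°; wrapped into (−180°, 180°]: -52.81°.
θ = atan2( sin Δλ · cos φ₂ , cos φ₁ · sin φ₂ − sin φ₁ · cos φ₂ · cos Δλ )
  = atan2(-0.64710, 0.72267) = -41.842° → normalised to [0°, 360°): 318.158°.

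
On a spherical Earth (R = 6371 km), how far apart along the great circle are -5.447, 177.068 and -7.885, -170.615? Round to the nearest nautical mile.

749 nmi

Δλ = -170.615 − 177.068 = -347.683°; wrapped into (−180°, 180°]: 12.317°.
Δφ = -7.885 − -5.447 = -2.438°.
a = sin²(Δφ/2) + cos φ₁ · cos φ₂ · sin²(Δλ/2) = 0.011801.
c = 2·atan2(√a, √(1−a)) = 0.21770 rad → d = 6371·c ≈ 1386.94 km ≈ 748.89 nmi.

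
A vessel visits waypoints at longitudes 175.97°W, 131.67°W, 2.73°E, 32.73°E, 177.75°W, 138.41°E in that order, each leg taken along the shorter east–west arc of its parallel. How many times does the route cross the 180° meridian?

2

Leg 1: -175.97° → -131.67°, shortest Δλ = 44.3° (east) — does not cross 180°.
Leg 2: -131.67° → +2.73°, shortest Δλ = 134.4° (east) — does not cross 180°.
Leg 3: +2.73° → +32.73°, shortest Δλ = 30.0° (east) — does not cross 180°.
Leg 4: +32.73° → -177.75°, shortest Δλ = 149.52° (east) — crosses 180°.
Leg 5: -177.75° → +138.41°, shortest Δλ = -43.84° (west) — crosses 180°.
Total crossings: 2.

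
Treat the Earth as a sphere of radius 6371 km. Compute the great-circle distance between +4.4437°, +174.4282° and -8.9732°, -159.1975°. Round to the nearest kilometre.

Δλ = -159.1975 − 174.4282 = -333.6257°; wrapped into (−180°, 180°]: 26.3743°.
Δφ = -8.9732 − 4.4437 = -13.4169°.
a = sin²(Δφ/2) + cos φ₁ · cos φ₂ · sin²(Δλ/2) = 0.064899.
c = 2·atan2(√a, √(1−a)) = 0.51519 rad → d = 6371·c ≈ 3282.24 km.

3282 km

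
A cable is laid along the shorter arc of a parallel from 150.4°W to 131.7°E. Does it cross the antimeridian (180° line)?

Naïve |131.7 − -150.4| = 282.1° > 180°, so the shorter arc goes the other way round — across 180°.
Signed shortest Δλ = ((131.7 − -150.4 + 180) mod 360) − 180 = -77.9°.
Going west by 77.9° from -150.4° passes through 180° before reaching +131.7°.

Yes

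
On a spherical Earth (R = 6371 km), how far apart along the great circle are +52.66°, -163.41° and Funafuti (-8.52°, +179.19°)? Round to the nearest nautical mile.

3780 nmi

Δλ = 179.19 − -163.41 = 342.60°; wrapped into (−180°, 180°]: -17.40°.
Δφ = -8.52 − 52.66 = -61.18°.
a = sin²(Δφ/2) + cos φ₁ · cos φ₂ · sin²(Δλ/2) = 0.272695.
c = 2·atan2(√a, √(1−a)) = 1.09886 rad → d = 6371·c ≈ 7000.85 km ≈ 3780.15 nmi.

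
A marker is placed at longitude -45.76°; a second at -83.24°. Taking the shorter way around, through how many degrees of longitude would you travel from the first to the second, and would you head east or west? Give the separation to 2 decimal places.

37.48° west

Raw difference: -83.24 − -45.76 = -37.48°.
Normalise into (−180°, 180°]: -37.48° stays -37.48°.
Negative ⇒ the second point lies to the west; separation 37.48°.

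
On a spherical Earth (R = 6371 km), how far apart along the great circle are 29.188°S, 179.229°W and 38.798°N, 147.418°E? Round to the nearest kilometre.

8314 km

Δλ = 147.418 − -179.229 = 326.647°; wrapped into (−180°, 180°]: -33.353°.
Δφ = 38.798 − -29.188 = 67.986°.
a = sin²(Δφ/2) + cos φ₁ · cos φ₂ · sin²(Δλ/2) = 0.368615.
c = 2·atan2(√a, √(1−a)) = 1.30490 rad → d = 6371·c ≈ 8313.54 km.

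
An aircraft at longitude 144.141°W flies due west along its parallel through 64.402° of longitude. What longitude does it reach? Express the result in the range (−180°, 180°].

151.457°E

Start at -144.141°; shift −64.402° → -208.543°.
-208.543° lies outside (−180°, 180°]; add 360° → +151.457°.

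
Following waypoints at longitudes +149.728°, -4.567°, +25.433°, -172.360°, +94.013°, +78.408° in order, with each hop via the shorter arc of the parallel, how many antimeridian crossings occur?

Leg 1: +149.728° → -4.567°, shortest Δλ = -154.295° (west) — does not cross 180°.
Leg 2: -4.567° → +25.433°, shortest Δλ = 30.0° (east) — does not cross 180°.
Leg 3: +25.433° → -172.360°, shortest Δλ = 162.207° (east) — crosses 180°.
Leg 4: -172.360° → +94.013°, shortest Δλ = -93.627° (west) — crosses 180°.
Leg 5: +94.013° → +78.408°, shortest Δλ = -15.605° (west) — does not cross 180°.
Total crossings: 2.

2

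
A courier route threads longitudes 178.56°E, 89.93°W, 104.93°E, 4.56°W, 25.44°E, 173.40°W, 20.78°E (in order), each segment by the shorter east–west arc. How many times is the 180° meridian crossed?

4

Leg 1: +178.56° → -89.93°, shortest Δλ = 91.51° (east) — crosses 180°.
Leg 2: -89.93° → +104.93°, shortest Δλ = -165.14° (west) — crosses 180°.
Leg 3: +104.93° → -4.56°, shortest Δλ = -109.49° (west) — does not cross 180°.
Leg 4: -4.56° → +25.44°, shortest Δλ = 30.0° (east) — does not cross 180°.
Leg 5: +25.44° → -173.40°, shortest Δλ = 161.16° (east) — crosses 180°.
Leg 6: -173.40° → +20.78°, shortest Δλ = -165.82° (west) — crosses 180°.
Total crossings: 4.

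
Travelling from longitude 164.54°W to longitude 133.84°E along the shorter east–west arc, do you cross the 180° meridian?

Naïve |133.84 − -164.54| = 298.38° > 180°, so the shorter arc goes the other way round — across 180°.
Signed shortest Δλ = ((133.84 − -164.54 + 180) mod 360) − 180 = -61.62°.
Going west by 61.62° from -164.54° passes through 180° before reaching +133.84°.

Yes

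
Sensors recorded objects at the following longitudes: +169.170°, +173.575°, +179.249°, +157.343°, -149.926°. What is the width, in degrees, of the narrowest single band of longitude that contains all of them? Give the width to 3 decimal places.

Sort the longitudes: -149.926°, +157.343°, +169.170°, +173.575°, +179.249°.
Eastward gaps between consecutive values (wrapping around): 307.269°, 11.827°, 4.405°, 5.674°, 30.825°.
Largest gap = 307.269° ⇒ minimal covering band is its complement: 360° − 307.269° = 52.731°.
Band runs from +157.343° eastward to -149.926°, crossing the antimeridian.

52.731°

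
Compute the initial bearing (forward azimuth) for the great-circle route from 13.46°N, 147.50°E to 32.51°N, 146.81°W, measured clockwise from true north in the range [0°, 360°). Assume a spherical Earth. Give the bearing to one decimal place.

Δλ = -146.81 − 147.50 = -294.31°; wrapped into (−180°, 180°]: 65.69°.
θ = atan2( sin Δλ · cos φ₂ , cos φ₁ · sin φ₂ − sin φ₁ · cos φ₂ · cos Δλ )
  = atan2(0.76852, 0.44188) = 60.102° → normalised to [0°, 360°): 60.102°.

60.1°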